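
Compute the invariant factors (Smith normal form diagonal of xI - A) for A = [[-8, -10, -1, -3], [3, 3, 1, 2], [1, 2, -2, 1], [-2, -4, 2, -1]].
(x + 1)^2(x + 3)^2

The Jordan structure of A has elementary divisors (x + 3)^2, (x + 1)^2. Arranging the block sizes at each eigenvalue in decreasing order and taking row products gives the invariant factors.

Invariant factors (smallest first, each dividing the next): (x + 1)^2(x + 3)^2.

Check: the last factor (x + 1)^2(x + 3)^2 is the minimal polynomial, and the product (x + 1)^2(x + 3)^2 is the characteristic polynomial.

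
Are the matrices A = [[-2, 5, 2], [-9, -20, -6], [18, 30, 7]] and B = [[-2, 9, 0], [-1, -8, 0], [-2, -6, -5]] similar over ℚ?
Yes.

Two matrices over a field are similar if and only if they have the same invariant factors.

Both A and B have characteristic polynomial (x + 5)^3 and minimal polynomial (x + 5)^2. Computing further, both have invariant factors x + 5, (x + 5)^2. Hence A and B are similar.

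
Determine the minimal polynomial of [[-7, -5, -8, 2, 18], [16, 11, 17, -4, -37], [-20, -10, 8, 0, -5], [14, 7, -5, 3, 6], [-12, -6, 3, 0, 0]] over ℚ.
m_A(x) = (x - 3)^3

The characteristic polynomial factors as (x - 3)^5. The minimal polynomial is ∏(x - λ)^{k_λ} where k_λ is the size of the largest Jordan block at λ.

For λ = 3: rank(A - 3I) = 3, and the largest Jordan block has size 3 (the smallest k with rank((A - 3I)^k) = rank((A - 3I)^(k+1))).

So m_A(x) = (x - 3)^3.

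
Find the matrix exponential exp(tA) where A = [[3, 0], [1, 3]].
A has Jordan form J = [[3, 1], [0, 3]] with A = PJP^{-1}, so e^{tA} = P e^{tJ} P^{-1}.

For a Jordan block J_k(λ), e^{tJ_k(λ)} = e^{λt} · (I + tN + t^2 N^2/2! + ... + t^{k-1} N^{k-1}/(k-1)!) where N is the nilpotent superdiagonal part.

Assembling the blocks and conjugating back gives the entries of e^{tA} as shown above.

e^{tA} = [[e^{3*t}, 0], [t*e^{3*t}, e^{3*t}]]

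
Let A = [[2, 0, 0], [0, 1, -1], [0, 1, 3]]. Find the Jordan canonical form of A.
The characteristic polynomial is det(xI - A) = (x - 2)^3, so the eigenvalues are 2 (algebraic multiplicity 3).

For λ = 2: rank(A - 2I) = 1, rank((A - 2I)^2) = 0. The eigenspace has dimension 3 - 1 = 2, so there are 2 Jordan blocks; the rank sequence gives block sizes [2, 1].

Assembling the blocks gives the Jordan form J above.

J = [[2, 1, 0], [0, 2, 0], [0, 0, 2]]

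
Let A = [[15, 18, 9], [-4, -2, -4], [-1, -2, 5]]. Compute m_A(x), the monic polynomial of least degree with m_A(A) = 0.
m_A(x) = (x - 6)^2

The characteristic polynomial factors as (x - 6)^3. The minimal polynomial is ∏(x - λ)^{k_λ} where k_λ is the size of the largest Jordan block at λ.

For λ = 6: rank(A - 6I) = 1, and the largest Jordan block has size 2 (the smallest k with rank((A - 6I)^k) = rank((A - 6I)^(k+1))).

So m_A(x) = (x - 6)^2.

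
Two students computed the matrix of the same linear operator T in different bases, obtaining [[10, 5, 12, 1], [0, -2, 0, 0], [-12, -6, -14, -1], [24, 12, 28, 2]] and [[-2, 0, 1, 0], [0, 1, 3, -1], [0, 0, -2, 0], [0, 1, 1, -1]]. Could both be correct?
Yes.

Two matrices over a field are similar if and only if they have the same invariant factors.

Both A and B have characteristic polynomial x^2(x + 2)^2 and minimal polynomial x^2(x + 2)^2. Computing further, both have invariant factors x^2(x + 2)^2. Hence A and B are similar.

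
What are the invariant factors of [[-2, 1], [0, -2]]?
(x + 2)^2

The Jordan structure of A has elementary divisors (x + 2)^2. Arranging the block sizes at each eigenvalue in decreasing order and taking row products gives the invariant factors.

Invariant factors (smallest first, each dividing the next): (x + 2)^2.

Check: the last factor (x + 2)^2 is the minimal polynomial, and the product (x + 2)^2 is the characteristic polynomial.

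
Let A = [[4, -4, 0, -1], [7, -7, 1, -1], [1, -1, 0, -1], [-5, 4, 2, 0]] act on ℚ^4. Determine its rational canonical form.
R = [[0, 0, 0, -3], [1, 0, 0, -7], [0, 1, 0, -2], [0, 0, 1, -3]]

The invariant factors of A (the non-unit diagonal entries of the Smith normal form of xI - A over ℚ[x]) are (x + 3)(x^3 + 2x + 1), each dividing the next. The characteristic polynomial is their product, (x + 3)(x^3 + 2x + 1).

The rational canonical form is the block-diagonal matrix of companion matrices C(f_i):
R = [[0, 0, 0, -3], [1, 0, 0, -7], [0, 1, 0, -2], [0, 0, 1, -3]].

Note the characteristic polynomial does not split into linear factors over ℚ, so A has no Jordan form over ℚ; the rational canonical form exists over any field.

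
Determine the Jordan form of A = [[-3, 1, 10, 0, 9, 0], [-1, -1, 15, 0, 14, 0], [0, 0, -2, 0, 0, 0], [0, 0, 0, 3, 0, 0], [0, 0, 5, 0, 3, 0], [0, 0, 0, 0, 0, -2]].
The characteristic polynomial is det(xI - A) = (x - 3)^2(x + 2)^4, so the eigenvalues are -2 (algebraic multiplicity 4), 3 (algebraic multiplicity 2).

For λ = -2: rank(A + 2I) = 3, rank((A + 2I)^2) = 2. The eigenspace has dimension 6 - 3 = 3, so there are 3 Jordan blocks; the rank sequence gives block sizes [2, 1, 1].

For λ = 3: rank(A - 3I) = 4. The eigenspace has dimension 6 - 4 = 2, so there are 2 Jordan blocks; the rank sequence gives block sizes [1, 1].

Assembling the blocks gives the Jordan form J above.

J = [[-2, 1, 0, 0, 0, 0], [0, -2, 0, 0, 0, 0], [0, 0, -2, 0, 0, 0], [0, 0, 0, -2, 0, 0], [0, 0, 0, 0, 3, 0], [0, 0, 0, 0, 0, 3]]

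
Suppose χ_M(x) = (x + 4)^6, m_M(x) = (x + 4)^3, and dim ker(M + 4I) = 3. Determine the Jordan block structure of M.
λ = -4: algebraic multiplicity 6 (exponent in χ_M), largest block size 3 (exponent in m_M), 3 blocks (geometric multiplicity). These force block sizes [3, 2, 1].

Jordan blocks: (-4, 3), (-4, 2), (-4, 1)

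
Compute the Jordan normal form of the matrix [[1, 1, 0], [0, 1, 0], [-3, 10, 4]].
J = [[1, 1, 0], [0, 1, 0], [0, 0, 4]]

The characteristic polynomial is det(xI - A) = (x - 4)(x - 1)^2, so the eigenvalues are 1 (algebraic multiplicity 2), 4 (algebraic multiplicity 1).

For λ = 1: rank(A - I) = 2, rank((A - I)^2) = 1. The eigenspace has dimension 3 - 2 = 1, so there is 1 Jordan block; the rank sequence gives block sizes [2].

For λ = 4: algebraic multiplicity 1 gives one 1×1 block.

Assembling the blocks gives the Jordan form J above.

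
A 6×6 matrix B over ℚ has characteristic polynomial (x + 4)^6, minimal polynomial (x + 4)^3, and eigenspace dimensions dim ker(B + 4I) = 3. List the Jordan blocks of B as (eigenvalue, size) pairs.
λ = -4: algebraic multiplicity 6 (exponent in χ_B), largest block size 3 (exponent in m_B), 3 blocks (geometric multiplicity). These force block sizes [3, 2, 1].

Jordan blocks: (-4, 3), (-4, 2), (-4, 1)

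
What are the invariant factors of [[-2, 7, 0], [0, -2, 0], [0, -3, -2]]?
The Jordan structure of A has elementary divisors (x + 2)^2, (x + 2). Arranging the block sizes at each eigenvalue in decreasing order and taking row products gives the invariant factors.

Invariant factors (smallest first, each dividing the next): x + 2, (x + 2)^2.

Check: the last factor (x + 2)^2 is the minimal polynomial, and the product (x + 2)^3 is the characteristic polynomial.

x + 2, (x + 2)^2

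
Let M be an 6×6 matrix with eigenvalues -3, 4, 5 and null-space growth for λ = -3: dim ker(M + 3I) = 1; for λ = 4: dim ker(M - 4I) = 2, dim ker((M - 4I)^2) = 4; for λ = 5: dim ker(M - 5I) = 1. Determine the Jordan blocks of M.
Jordan blocks: (-3, 1), (4, 2), (4, 2), (5, 1)

λ = -3: successive nullity increments [1] count blocks of size ≥ k; block sizes are [1].
λ = 4: successive nullity increments [2, 2] count blocks of size ≥ k; block sizes are [2, 2].
λ = 5: successive nullity increments [1] count blocks of size ≥ k; block sizes are [1].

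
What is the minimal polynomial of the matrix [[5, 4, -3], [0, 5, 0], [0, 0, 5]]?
m_A(x) = (x - 5)^2

The characteristic polynomial factors as (x - 5)^3. The minimal polynomial is ∏(x - λ)^{k_λ} where k_λ is the size of the largest Jordan block at λ.

For λ = 5: rank(A - 5I) = 1, and the largest Jordan block has size 2 (the smallest k with rank((A - 5I)^k) = rank((A - 5I)^(k+1))).

So m_A(x) = (x - 5)^2.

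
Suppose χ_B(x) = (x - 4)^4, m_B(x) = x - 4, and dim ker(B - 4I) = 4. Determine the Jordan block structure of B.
Jordan blocks: (4, 1), (4, 1), (4, 1), (4, 1)

λ = 4: algebraic multiplicity 4 (exponent in χ_B), largest block size 1 (exponent in m_B), 4 blocks (geometric multiplicity). These force block sizes [1, 1, 1, 1].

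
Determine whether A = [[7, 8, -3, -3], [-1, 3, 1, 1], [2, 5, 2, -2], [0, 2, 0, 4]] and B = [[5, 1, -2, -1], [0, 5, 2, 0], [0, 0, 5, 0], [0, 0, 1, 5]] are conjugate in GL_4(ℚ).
trace(A) = 16 but trace(B) = 20. The trace is a similarity invariant, so A and B are not similar.

No.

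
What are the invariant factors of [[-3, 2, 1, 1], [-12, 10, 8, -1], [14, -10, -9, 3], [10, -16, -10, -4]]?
x^2(x + 3)^2

The Jordan structure of A has elementary divisors (x + 3)^2, x^2. Arranging the block sizes at each eigenvalue in decreasing order and taking row products gives the invariant factors.

Invariant factors (smallest first, each dividing the next): x^2(x + 3)^2.

Check: the last factor x^2(x + 3)^2 is the minimal polynomial, and the product x^2(x + 3)^2 is the characteristic polynomial.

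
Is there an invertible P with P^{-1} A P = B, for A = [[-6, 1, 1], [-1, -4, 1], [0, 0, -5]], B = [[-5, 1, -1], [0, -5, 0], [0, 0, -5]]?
Two matrices over a field are similar if and only if they have the same invariant factors.

Both A and B have characteristic polynomial (x + 5)^3 and minimal polynomial (x + 5)^2. Computing further, both have invariant factors x + 5, (x + 5)^2. Hence A and B are similar.

Yes.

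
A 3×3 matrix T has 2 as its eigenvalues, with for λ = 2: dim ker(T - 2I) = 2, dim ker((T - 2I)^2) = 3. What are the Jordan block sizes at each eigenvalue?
Jordan blocks: (2, 2), (2, 1)

λ = 2: successive nullity increments [2, 1] count blocks of size ≥ k; block sizes are [2, 1].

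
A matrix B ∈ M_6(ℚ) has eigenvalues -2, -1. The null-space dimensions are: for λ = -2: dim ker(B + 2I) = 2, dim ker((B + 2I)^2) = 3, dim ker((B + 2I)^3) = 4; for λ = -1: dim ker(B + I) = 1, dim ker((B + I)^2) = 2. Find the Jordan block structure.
Jordan blocks: (-2, 3), (-2, 1), (-1, 2)

λ = -2: successive nullity increments [2, 1, 1] count blocks of size ≥ k; block sizes are [3, 1].
λ = -1: successive nullity increments [1, 1] count blocks of size ≥ k; block sizes are [2].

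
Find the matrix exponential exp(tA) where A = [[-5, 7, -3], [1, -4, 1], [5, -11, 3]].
A has Jordan form J = [[-2, 1, 0], [0, -2, 1], [0, 0, -2]] with A = PJP^{-1}, so e^{tA} = P e^{tJ} P^{-1}.

For a Jordan block J_k(λ), e^{tJ_k(λ)} = e^{λt} · (I + tN + t^2 N^2/2! + ... + t^{k-1} N^{k-1}/(k-1)!) where N is the nilpotent superdiagonal part.

Assembling the blocks and conjugating back gives the entries of e^{tA} as shown above.

e^{tA} = [[(t^2 - 6*t + 2)*e^{-2*t}/2, t*(7 - t)*e^{-2*t}, t*(t - 6)*e^{-2*t}/2], [t*e^{-2*t}, (1 - 2*t)*e^{-2*t}, t*e^{-2*t}], [t*(10 - t)*e^{-2*t}/2, t*(t - 11)*e^{-2*t}, (-t^2 + 10*t + 2)*e^{-2*t}/2]]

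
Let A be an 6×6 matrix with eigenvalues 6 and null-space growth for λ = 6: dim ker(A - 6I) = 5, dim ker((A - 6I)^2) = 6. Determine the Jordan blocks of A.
λ = 6: successive nullity increments [5, 1] count blocks of size ≥ k; block sizes are [2, 1, 1, 1, 1].

Jordan blocks: (6, 2), (6, 1), (6, 1), (6, 1), (6, 1)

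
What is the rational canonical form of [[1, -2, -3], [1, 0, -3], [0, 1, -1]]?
R = [[0, 0, -2], [1, 0, -4], [0, 1, 0]]

The invariant factors of A (the non-unit diagonal entries of the Smith normal form of xI - A over ℚ[x]) are x^3 + 4x + 2, each dividing the next. The characteristic polynomial is their product, x^3 + 4x + 2.

The rational canonical form is the block-diagonal matrix of companion matrices C(f_i):
R = [[0, 0, -2], [1, 0, -4], [0, 1, 0]].

Note the characteristic polynomial does not split into linear factors over ℚ, so A has no Jordan form over ℚ; the rational canonical form exists over any field.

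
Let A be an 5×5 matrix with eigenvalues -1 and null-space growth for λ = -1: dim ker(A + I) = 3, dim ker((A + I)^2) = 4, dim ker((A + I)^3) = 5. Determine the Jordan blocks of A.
Jordan blocks: (-1, 3), (-1, 1), (-1, 1)

λ = -1: successive nullity increments [3, 1, 1] count blocks of size ≥ k; block sizes are [3, 1, 1].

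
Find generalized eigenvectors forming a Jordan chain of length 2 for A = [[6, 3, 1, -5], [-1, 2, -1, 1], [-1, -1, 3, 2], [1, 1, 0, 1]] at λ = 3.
v_1 = [[2, -1, -1, 1]]^T, v_2 = [[-3, 1, 1, -1]]^T

We seek v_1 ∈ ker((A - 3I)^2) \ ker(A - 3I), then set v_{i+1} = (A - 3I) v_i.

One such chain is v_1 = [[2, -1, -1, 1]]^T, v_2 = [[-3, 1, 1, -1]]^T. Check: (A - 3I) v_2 = [[0, 0, 0, 0]]^T = 0.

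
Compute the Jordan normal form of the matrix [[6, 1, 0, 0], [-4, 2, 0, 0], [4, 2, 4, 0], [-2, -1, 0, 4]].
J = [[4, 1, 0, 0], [0, 4, 0, 0], [0, 0, 4, 0], [0, 0, 0, 4]]

The characteristic polynomial is det(xI - A) = (x - 4)^4, so the eigenvalues are 4 (algebraic multiplicity 4).

For λ = 4: rank(A - 4I) = 1, rank((A - 4I)^2) = 0. The eigenspace has dimension 4 - 1 = 3, so there are 3 Jordan blocks; the rank sequence gives block sizes [2, 1, 1].

Assembling the blocks gives the Jordan form J above.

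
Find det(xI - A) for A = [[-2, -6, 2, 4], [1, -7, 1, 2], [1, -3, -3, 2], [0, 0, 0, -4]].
χ_A(x) = (x + 4)^4

xI - A = [[x + 2, 6, -2, -4], [-1, x + 7, -1, -2], [-1, 3, x + 3, -2], [0, 0, 0, x + 4]].

Expanding det(xI - A) along the first row:
det(xI - A) = + (x + 2)·det([[x + 7, -1, -2], [3, x + 3, -2], [0, 0, x + 4]]) - (6)·det([[-1, -1, -2], [-1, x + 3, -2], [0, 0, x + 4]]) + (-2)·det([[-1, x + 7, -2], [-1, 3, -2], [0, 0, x + 4]]) - (-4)·det([[-1, x + 7, -1], [-1, 3, x + 3], [0, 0, 0]]).

Evaluating gives χ_A(x) = x^4 + 16x^3 + 96x^2 + 256x + 256 = (x + 4)^4.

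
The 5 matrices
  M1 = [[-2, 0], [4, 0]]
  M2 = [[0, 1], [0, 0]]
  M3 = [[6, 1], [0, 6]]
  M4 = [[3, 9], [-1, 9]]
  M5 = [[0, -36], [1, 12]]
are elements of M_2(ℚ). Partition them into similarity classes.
Characteristic polynomials: χ_{M1} = x(x + 2), χ_{M2} = x^2, χ_{M3} = (x - 6)^2, χ_{M4} = (x - 6)^2, χ_{M5} = (x - 6)^2.

{M1}: invariant factors x(x + 2).

{M2}: invariant factors x^2.

{M3, M4, M5}: invariant factors (x - 6)^2.

Matrices are similar if and only if their invariant-factor lists agree; the partition into similarity classes is {M1}, {M2}, {M3, M4, M5}.

3 classes: {M1}, {M2}, {M3, M4, M5}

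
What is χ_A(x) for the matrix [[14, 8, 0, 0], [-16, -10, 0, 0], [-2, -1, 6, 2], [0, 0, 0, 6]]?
χ_A(x) = (x - 6)^3(x + 2)

xI - A = [[x - 14, -8, 0, 0], [16, x + 10, 0, 0], [2, 1, x - 6, -2], [0, 0, 0, x - 6]].

Expanding det(xI - A) along the first row:
det(xI - A) = + (x - 14)·det([[x + 10, 0, 0], [1, x - 6, -2], [0, 0, x - 6]]) - (-8)·det([[16, 0, 0], [2, x - 6, -2], [0, 0, x - 6]]) + (0)·det([[16, x + 10, 0], [2, 1, -2], [0, 0, x - 6]]) - (0)·det([[16, x + 10, 0], [2, 1, x - 6], [0, 0, 0]]).

Evaluating gives χ_A(x) = x^4 - 16x^3 + 72x^2 - 432 = (x - 6)^3(x + 2).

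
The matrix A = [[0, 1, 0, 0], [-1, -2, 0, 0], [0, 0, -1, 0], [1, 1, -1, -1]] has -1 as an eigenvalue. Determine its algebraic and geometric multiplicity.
algebraic multiplicity 4, geometric multiplicity 2

The characteristic polynomial is (x + 1)^4, so the factor x + 1 appears with exponent 4: the algebraic multiplicity is 4.

rank(A + I) = 2, so the eigenspace has dimension 4 - 2 = 2: the geometric multiplicity is 2.

Since 2 < 4, A is not diagonalizable.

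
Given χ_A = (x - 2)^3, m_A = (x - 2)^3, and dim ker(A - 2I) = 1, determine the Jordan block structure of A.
λ = 2: algebraic multiplicity 3 (exponent in χ_A), largest block size 3 (exponent in m_A), 1 block (geometric multiplicity). This forces block sizes [3].

Jordan blocks: (2, 3)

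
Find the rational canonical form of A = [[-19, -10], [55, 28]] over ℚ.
R = [[0, -18], [1, 9]]

The invariant factors of A (the non-unit diagonal entries of the Smith normal form of xI - A over ℚ[x]) are (x - 6)(x - 3), each dividing the next. The characteristic polynomial is their product, (x - 6)(x - 3).

The rational canonical form is the block-diagonal matrix of companion matrices C(f_i):
R = [[0, -18], [1, 9]].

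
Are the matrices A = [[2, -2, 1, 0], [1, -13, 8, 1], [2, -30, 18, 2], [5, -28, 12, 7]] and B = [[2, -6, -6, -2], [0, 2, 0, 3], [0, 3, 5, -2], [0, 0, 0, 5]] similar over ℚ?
No.

Both have characteristic polynomial (x - 5)^2(x - 2)^2, but the minimal polynomial of A is (x - 5)^2(x - 2)^2 while the minimal polynomial of B is (x - 5)^2(x - 2). The minimal polynomial is a similarity invariant, so A and B are not similar.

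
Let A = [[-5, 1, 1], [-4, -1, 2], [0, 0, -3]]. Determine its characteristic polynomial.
xI - A = [[x + 5, -1, -1], [4, x + 1, -2], [0, 0, x + 3]].

Expanding det(xI - A) along the first row:
det(xI - A) = + (x + 5)·det([[x + 1, -2], [0, x + 3]]) - (-1)·det([[4, -2], [0, x + 3]]) + (-1)·det([[4, x + 1], [0, 0]]).

Evaluating gives χ_A(x) = x^3 + 9x^2 + 27x + 27 = (x + 3)^3.

χ_A(x) = (x + 3)^3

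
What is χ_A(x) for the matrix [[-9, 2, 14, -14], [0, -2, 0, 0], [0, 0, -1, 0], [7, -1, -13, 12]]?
xI - A = [[x + 9, -2, -14, 14], [0, x + 2, 0, 0], [0, 0, x + 1, 0], [-7, 1, 13, x - 12]].

Expanding det(xI - A) along the first row:
det(xI - A) = + (x + 9)·det([[x + 2, 0, 0], [0, x + 1, 0], [1, 13, x - 12]]) - (-2)·det([[0, 0, 0], [0, x + 1, 0], [-7, 13, x - 12]]) + (-14)·det([[0, x + 2, 0], [0, 0, 0], [-7, 1, x - 12]]) - (14)·det([[0, x + 2, 0], [0, 0, x + 1], [-7, 1, 13]]).

Evaluating gives χ_A(x) = x^4 - 17x^2 - 36x - 20 = (x - 5)(x + 1)(x + 2)^2.

χ_A(x) = (x - 5)(x + 1)(x + 2)^2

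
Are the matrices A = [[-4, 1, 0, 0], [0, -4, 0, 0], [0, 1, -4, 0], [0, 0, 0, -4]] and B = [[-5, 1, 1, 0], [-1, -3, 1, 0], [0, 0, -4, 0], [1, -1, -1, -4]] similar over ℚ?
Yes.

Two matrices over a field are similar if and only if they have the same invariant factors.

Both A and B have characteristic polynomial (x + 4)^4 and minimal polynomial (x + 4)^2. Computing further, both have invariant factors x + 4, x + 4, (x + 4)^2. Hence A and B are similar.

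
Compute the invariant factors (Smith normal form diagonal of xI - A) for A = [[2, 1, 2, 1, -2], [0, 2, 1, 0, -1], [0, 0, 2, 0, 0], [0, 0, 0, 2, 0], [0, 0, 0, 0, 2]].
x - 2, x - 2, (x - 2)^3

The Jordan structure of A has elementary divisors (x - 2)^3, (x - 2), (x - 2). Arranging the block sizes at each eigenvalue in decreasing order and taking row products gives the invariant factors.

Invariant factors (smallest first, each dividing the next): x - 2, x - 2, (x - 2)^3.

Check: the last factor (x - 2)^3 is the minimal polynomial, and the product (x - 2)^5 is the characteristic polynomial.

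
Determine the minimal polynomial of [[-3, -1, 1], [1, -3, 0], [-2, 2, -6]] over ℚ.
The characteristic polynomial factors as (x + 4)^3. The minimal polynomial is ∏(x - λ)^{k_λ} where k_λ is the size of the largest Jordan block at λ.

For λ = -4: rank(A + 4I) = 2, and the largest Jordan block has size 3 (the smallest k with rank((A + 4I)^k) = rank((A + 4I)^(k+1))).

So m_A(x) = (x + 4)^3.

m_A(x) = (x + 4)^3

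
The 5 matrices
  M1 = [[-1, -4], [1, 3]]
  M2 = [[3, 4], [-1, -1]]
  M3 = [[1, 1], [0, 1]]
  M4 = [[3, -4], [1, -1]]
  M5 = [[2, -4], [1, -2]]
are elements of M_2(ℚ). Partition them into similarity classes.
2 classes: {M1, M2, M3, M4}, {M5}

Characteristic polynomials: χ_{M1} = (x - 1)^2, χ_{M2} = (x - 1)^2, χ_{M3} = (x - 1)^2, χ_{M4} = (x - 1)^2, χ_{M5} = x^2.

{M1, M2, M3, M4}: invariant factors (x - 1)^2.

{M5}: invariant factors x^2.

Matrices are similar if and only if their invariant-factor lists agree; the partition into similarity classes is {M1, M2, M3, M4}, {M5}.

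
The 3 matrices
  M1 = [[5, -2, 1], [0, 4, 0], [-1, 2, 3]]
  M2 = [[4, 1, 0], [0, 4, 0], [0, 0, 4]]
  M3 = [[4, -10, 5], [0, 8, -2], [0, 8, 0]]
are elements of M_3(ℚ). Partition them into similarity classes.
1 class: {M1, M2, M3}

Characteristic polynomials: χ_{M1} = (x - 4)^3, χ_{M2} = (x - 4)^3, χ_{M3} = (x - 4)^3.

{M1, M2, M3}: invariant factors x - 4, (x - 4)^2.

Matrices are similar if and only if their invariant-factor lists agree; the partition into similarity classes is {M1, M2, M3}.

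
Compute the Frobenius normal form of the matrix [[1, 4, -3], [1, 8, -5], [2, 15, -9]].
The invariant factors of A (the non-unit diagonal entries of the Smith normal form of xI - A over ℚ[x]) are x^3 + 4x - 2, each dividing the next. The characteristic polynomial is their product, x^3 + 4x - 2.

The rational canonical form is the block-diagonal matrix of companion matrices C(f_i):
R = [[0, 0, 2], [1, 0, -4], [0, 1, 0]].

Note the characteristic polynomial does not split into linear factors over ℚ, so A has no Jordan form over ℚ; the rational canonical form exists over any field.

R = [[0, 0, 2], [1, 0, -4], [0, 1, 0]]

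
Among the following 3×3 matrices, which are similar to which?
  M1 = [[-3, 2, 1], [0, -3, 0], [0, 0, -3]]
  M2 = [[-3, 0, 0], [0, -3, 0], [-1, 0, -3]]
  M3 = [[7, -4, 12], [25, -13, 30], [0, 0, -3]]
Characteristic polynomials: χ_{M1} = (x + 3)^3, χ_{M2} = (x + 3)^3, χ_{M3} = (x + 3)^3.

{M1, M2, M3}: invariant factors x + 3, (x + 3)^2.

Matrices are similar if and only if their invariant-factor lists agree; the partition into similarity classes is {M1, M2, M3}.

1 class: {M1, M2, M3}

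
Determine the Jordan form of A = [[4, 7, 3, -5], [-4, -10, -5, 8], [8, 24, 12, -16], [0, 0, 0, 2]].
The characteristic polynomial is det(xI - A) = (x - 2)^4, so the eigenvalues are 2 (algebraic multiplicity 4).

For λ = 2: rank(A - 2I) = 2, rank((A - 2I)^2) = 1, rank((A - 2I)^3) = 0. The eigenspace has dimension 4 - 2 = 2, so there are 2 Jordan blocks; the rank sequence gives block sizes [3, 1].

Assembling the blocks gives the Jordan form J above.

J = [[2, 1, 0, 0], [0, 2, 1, 0], [0, 0, 2, 0], [0, 0, 0, 2]]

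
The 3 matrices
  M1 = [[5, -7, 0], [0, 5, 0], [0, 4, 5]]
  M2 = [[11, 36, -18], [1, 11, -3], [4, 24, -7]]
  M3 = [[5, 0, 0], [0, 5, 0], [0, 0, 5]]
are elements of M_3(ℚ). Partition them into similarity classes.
Characteristic polynomials: χ_{M1} = (x - 5)^3, χ_{M2} = (x - 5)^3, χ_{M3} = (x - 5)^3.

{M1, M2}: invariant factors x - 5, (x - 5)^2.

{M3}: invariant factors x - 5, x - 5, x - 5.

Matrices are similar if and only if their invariant-factor lists agree; the partition into similarity classes is {M1, M2}, {M3}.

2 classes: {M1, M2}, {M3}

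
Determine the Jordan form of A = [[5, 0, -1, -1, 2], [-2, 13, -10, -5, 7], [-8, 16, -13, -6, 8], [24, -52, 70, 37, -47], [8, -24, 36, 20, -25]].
The characteristic polynomial is det(xI - A) = (x - 5)^3(x - 1)^2, so the eigenvalues are 1 (algebraic multiplicity 2), 5 (algebraic multiplicity 3).

For λ = 1: rank(A - I) = 4, rank((A - I)^2) = 3. The eigenspace has dimension 5 - 4 = 1, so there is 1 Jordan block; the rank sequence gives block sizes [2].

For λ = 5: rank(A - 5I) = 4, rank((A - 5I)^2) = 3, rank((A - 5I)^3) = 2. The eigenspace has dimension 5 - 4 = 1, so there is 1 Jordan block; the rank sequence gives block sizes [3].

Assembling the blocks gives the Jordan form J above.

J = [[1, 1, 0, 0, 0], [0, 1, 0, 0, 0], [0, 0, 5, 1, 0], [0, 0, 0, 5, 1], [0, 0, 0, 0, 5]]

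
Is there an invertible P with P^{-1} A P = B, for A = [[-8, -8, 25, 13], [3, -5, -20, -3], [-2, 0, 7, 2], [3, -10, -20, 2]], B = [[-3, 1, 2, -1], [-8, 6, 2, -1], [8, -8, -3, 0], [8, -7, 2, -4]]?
Both have characteristic polynomial (x - 5)(x + 3)^3, but the minimal polynomial of A is (x - 5)(x + 3)^3 while the minimal polynomial of B is (x - 5)(x + 3)^2. The minimal polynomial is a similarity invariant, so A and B are not similar.

No.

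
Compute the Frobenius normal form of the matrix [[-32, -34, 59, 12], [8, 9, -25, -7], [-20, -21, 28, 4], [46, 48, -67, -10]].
The invariant factors of A (the non-unit diagonal entries of the Smith normal form of xI - A over ℚ[x]) are (x - 1)(x + 3)(x^2 + 3x - 6), each dividing the next. The characteristic polynomial is their product, (x - 1)(x + 3)(x^2 + 3x - 6).

The rational canonical form is the block-diagonal matrix of companion matrices C(f_i):
R = [[0, 0, 0, -18], [1, 0, 0, 21], [0, 1, 0, 3], [0, 0, 1, -5]].

Note the characteristic polynomial does not split into linear factors over ℚ, so A has no Jordan form over ℚ; the rational canonical form exists over any field.

R = [[0, 0, 0, -18], [1, 0, 0, 21], [0, 1, 0, 3], [0, 0, 1, -5]]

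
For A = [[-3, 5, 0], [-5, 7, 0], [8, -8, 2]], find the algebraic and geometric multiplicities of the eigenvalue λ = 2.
algebraic multiplicity 3, geometric multiplicity 2

The characteristic polynomial is (x - 2)^3, so the factor x - 2 appears with exponent 3: the algebraic multiplicity is 3.

rank(A - 2I) = 1, so the eigenspace has dimension 3 - 1 = 2: the geometric multiplicity is 2.

Since 2 < 3, A is not diagonalizable.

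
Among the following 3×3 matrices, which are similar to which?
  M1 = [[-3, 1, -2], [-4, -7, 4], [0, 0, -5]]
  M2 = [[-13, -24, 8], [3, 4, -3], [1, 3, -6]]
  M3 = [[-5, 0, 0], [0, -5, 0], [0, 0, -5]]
Characteristic polynomials: χ_{M1} = (x + 5)^3, χ_{M2} = (x + 5)^3, χ_{M3} = (x + 5)^3.

{M1, M2}: invariant factors x + 5, (x + 5)^2.

{M3}: invariant factors x + 5, x + 5, x + 5.

Matrices are similar if and only if their invariant-factor lists agree; the partition into similarity classes is {M1, M2}, {M3}.

2 classes: {M1, M2}, {M3}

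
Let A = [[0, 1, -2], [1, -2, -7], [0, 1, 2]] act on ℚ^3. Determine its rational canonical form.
R = [[0, 0, -4], [1, 0, -2], [0, 1, 0]]

The invariant factors of A (the non-unit diagonal entries of the Smith normal form of xI - A over ℚ[x]) are x^3 + 2x + 4, each dividing the next. The characteristic polynomial is their product, x^3 + 2x + 4.

The rational canonical form is the block-diagonal matrix of companion matrices C(f_i):
R = [[0, 0, -4], [1, 0, -2], [0, 1, 0]].

Note the characteristic polynomial does not split into linear factors over ℚ, so A has no Jordan form over ℚ; the rational canonical form exists over any field.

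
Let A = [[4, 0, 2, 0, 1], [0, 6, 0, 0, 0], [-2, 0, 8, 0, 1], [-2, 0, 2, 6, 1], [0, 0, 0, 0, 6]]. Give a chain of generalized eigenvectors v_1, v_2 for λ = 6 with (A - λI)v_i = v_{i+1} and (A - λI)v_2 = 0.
v_1 = [[0, 0, 0, 1, 1]]^T, v_2 = [[1, 0, 1, 1, 0]]^T

We seek v_1 ∈ ker((A - 6I)^2) \ ker(A - 6I), then set v_{i+1} = (A - 6I) v_i.

One such chain is v_1 = [[0, 0, 0, 1, 1]]^T, v_2 = [[1, 0, 1, 1, 0]]^T. Check: (A - 6I) v_2 = [[0, 0, 0, 0, 0]]^T = 0.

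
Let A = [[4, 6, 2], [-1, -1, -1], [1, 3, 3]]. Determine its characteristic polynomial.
χ_A(x) = (x - 2)^3

xI - A = [[x - 4, -6, -2], [1, x + 1, 1], [-1, -3, x - 3]].

Expanding det(xI - A) along the first row:
det(xI - A) = + (x - 4)·det([[x + 1, 1], [-3, x - 3]]) - (-6)·det([[1, 1], [-1, x - 3]]) + (-2)·det([[1, x + 1], [-1, -3]]).

Evaluating gives χ_A(x) = x^3 - 6x^2 + 12x - 8 = (x - 2)^3.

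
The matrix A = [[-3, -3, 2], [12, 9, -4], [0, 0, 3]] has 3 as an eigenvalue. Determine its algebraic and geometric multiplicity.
algebraic multiplicity 3, geometric multiplicity 2

The characteristic polynomial is (x - 3)^3, so the factor x - 3 appears with exponent 3: the algebraic multiplicity is 3.

rank(A - 3I) = 1, so the eigenspace has dimension 3 - 1 = 2: the geometric multiplicity is 2.

Since 2 < 3, A is not diagonalizable.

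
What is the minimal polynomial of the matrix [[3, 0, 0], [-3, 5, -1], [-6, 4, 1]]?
The characteristic polynomial factors as (x - 3)^3. The minimal polynomial is ∏(x - λ)^{k_λ} where k_λ is the size of the largest Jordan block at λ.

For λ = 3: rank(A - 3I) = 1, and the largest Jordan block has size 2 (the smallest k with rank((A - 3I)^k) = rank((A - 3I)^(k+1))).

So m_A(x) = (x - 3)^2.

m_A(x) = (x - 3)^2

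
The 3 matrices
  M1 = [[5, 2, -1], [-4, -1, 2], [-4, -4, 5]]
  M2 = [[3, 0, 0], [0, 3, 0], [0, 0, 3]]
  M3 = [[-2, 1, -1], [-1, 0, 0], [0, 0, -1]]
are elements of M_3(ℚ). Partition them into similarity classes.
3 classes: {M1}, {M2}, {M3}

Characteristic polynomials: χ_{M1} = (x - 3)^3, χ_{M2} = (x - 3)^3, χ_{M3} = (x + 1)^3.

{M1}: invariant factors x - 3, (x - 3)^2.

{M2}: invariant factors x - 3, x - 3, x - 3.

{M3}: invariant factors (x + 1)^3.

Matrices are similar if and only if their invariant-factor lists agree; the partition into similarity classes is {M1}, {M2}, {M3}.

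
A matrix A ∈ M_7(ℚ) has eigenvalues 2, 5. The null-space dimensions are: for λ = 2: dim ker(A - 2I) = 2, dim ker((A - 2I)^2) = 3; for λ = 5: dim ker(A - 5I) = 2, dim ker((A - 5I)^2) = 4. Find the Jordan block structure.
Jordan blocks: (2, 2), (2, 1), (5, 2), (5, 2)

λ = 2: successive nullity increments [2, 1] count blocks of size ≥ k; block sizes are [2, 1].
λ = 5: successive nullity increments [2, 2] count blocks of size ≥ k; block sizes are [2, 2].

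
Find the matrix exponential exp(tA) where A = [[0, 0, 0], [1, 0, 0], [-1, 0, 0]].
A has Jordan form J = [[0, 1, 0], [0, 0, 0], [0, 0, 0]] with A = PJP^{-1}, so e^{tA} = P e^{tJ} P^{-1}.

For a Jordan block J_k(λ), e^{tJ_k(λ)} = e^{λt} · (I + tN + t^2 N^2/2! + ... + t^{k-1} N^{k-1}/(k-1)!) where N is the nilpotent superdiagonal part.

Assembling the blocks and conjugating back gives the entries of e^{tA} as shown above.

e^{tA} = [[1, 0, 0], [t, 1, 0], [-t, 0, 1]]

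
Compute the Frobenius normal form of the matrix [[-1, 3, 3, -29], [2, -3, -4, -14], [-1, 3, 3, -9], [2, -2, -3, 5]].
R = [[0, 0, 0, -20], [1, 0, 0, -3], [0, 1, 0, 2], [0, 0, 1, 4]]

The invariant factors of A (the non-unit diagonal entries of the Smith normal form of xI - A over ℚ[x]) are (x - 4)(x^3 - 2x - 5), each dividing the next. The characteristic polynomial is their product, (x - 4)(x^3 - 2x - 5).

The rational canonical form is the block-diagonal matrix of companion matrices C(f_i):
R = [[0, 0, 0, -20], [1, 0, 0, -3], [0, 1, 0, 2], [0, 0, 1, 4]].

Note the characteristic polynomial does not split into linear factors over ℚ, so A has no Jordan form over ℚ; the rational canonical form exists over any field.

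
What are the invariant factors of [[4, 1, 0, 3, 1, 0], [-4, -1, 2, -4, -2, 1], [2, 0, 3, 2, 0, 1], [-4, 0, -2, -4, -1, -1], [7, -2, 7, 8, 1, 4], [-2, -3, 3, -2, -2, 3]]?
The Jordan structure of A has elementary divisors (x - 1)^3, (x - 1)^3. Arranging the block sizes at each eigenvalue in decreasing order and taking row products gives the invariant factors.

Invariant factors (smallest first, each dividing the next): (x - 1)^3, (x - 1)^3.

Check: the last factor (x - 1)^3 is the minimal polynomial, and the product (x - 1)^6 is the characteristic polynomial.

(x - 1)^3, (x - 1)^3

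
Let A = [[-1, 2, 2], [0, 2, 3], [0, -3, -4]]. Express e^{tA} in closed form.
e^{tA} = [[e^{-t}, 2*t*e^{-t}, 2*t*e^{-t}], [0, (3*t + 1)*e^{-t}, 3*t*e^{-t}], [0, -3*t*e^{-t}, (1 - 3*t)*e^{-t}]]

A has Jordan form J = [[-1, 1, 0], [0, -1, 0], [0, 0, -1]] with A = PJP^{-1}, so e^{tA} = P e^{tJ} P^{-1}.

For a Jordan block J_k(λ), e^{tJ_k(λ)} = e^{λt} · (I + tN + t^2 N^2/2! + ... + t^{k-1} N^{k-1}/(k-1)!) where N is the nilpotent superdiagonal part.

Assembling the blocks and conjugating back gives the entries of e^{tA} as shown above.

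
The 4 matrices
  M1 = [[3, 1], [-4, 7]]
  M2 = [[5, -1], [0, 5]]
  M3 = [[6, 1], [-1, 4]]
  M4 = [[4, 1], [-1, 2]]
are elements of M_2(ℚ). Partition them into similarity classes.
Characteristic polynomials: χ_{M1} = (x - 5)^2, χ_{M2} = (x - 5)^2, χ_{M3} = (x - 5)^2, χ_{M4} = (x - 3)^2.

{M1, M2, M3}: invariant factors (x - 5)^2.

{M4}: invariant factors (x - 3)^2.

Matrices are similar if and only if their invariant-factor lists agree; the partition into similarity classes is {M1, M2, M3}, {M4}.

2 classes: {M1, M2, M3}, {M4}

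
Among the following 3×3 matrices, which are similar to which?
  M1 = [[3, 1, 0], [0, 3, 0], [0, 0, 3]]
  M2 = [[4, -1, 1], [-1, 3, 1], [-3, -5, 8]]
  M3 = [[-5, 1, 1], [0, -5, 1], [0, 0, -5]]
3 classes: {M1}, {M2}, {M3}

Characteristic polynomials: χ_{M1} = (x - 3)^3, χ_{M2} = (x - 5)^3, χ_{M3} = (x + 5)^3.

{M1}: invariant factors x - 3, (x - 3)^2.

{M2}: invariant factors (x - 5)^3.

{M3}: invariant factors (x + 5)^3.

Matrices are similar if and only if their invariant-factor lists agree; the partition into similarity classes is {M1}, {M2}, {M3}.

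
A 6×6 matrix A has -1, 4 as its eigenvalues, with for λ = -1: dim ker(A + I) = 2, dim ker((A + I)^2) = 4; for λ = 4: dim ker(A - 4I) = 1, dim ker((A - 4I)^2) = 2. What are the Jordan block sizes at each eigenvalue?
Jordan blocks: (-1, 2), (-1, 2), (4, 2)

λ = -1: successive nullity increments [2, 2] count blocks of size ≥ k; block sizes are [2, 2].
λ = 4: successive nullity increments [1, 1] count blocks of size ≥ k; block sizes are [2].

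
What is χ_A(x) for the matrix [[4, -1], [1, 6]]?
xI - A = [[x - 4, 1], [-1, x - 6]].

Expanding det(xI - A) along the first row:
det(xI - A) = + (x - 4)·det([[x - 6]]) - (1)·det([[-1]]).

Evaluating gives χ_A(x) = x^2 - 10x + 25 = (x - 5)^2.

χ_A(x) = (x - 5)^2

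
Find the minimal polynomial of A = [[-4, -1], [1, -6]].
The characteristic polynomial factors as (x + 5)^2. The minimal polynomial is ∏(x - λ)^{k_λ} where k_λ is the size of the largest Jordan block at λ.

For λ = -5: rank(A + 5I) = 1, and the largest Jordan block has size 2 (the smallest k with rank((A + 5I)^k) = rank((A + 5I)^(k+1))).

So m_A(x) = (x + 5)^2.

m_A(x) = (x + 5)^2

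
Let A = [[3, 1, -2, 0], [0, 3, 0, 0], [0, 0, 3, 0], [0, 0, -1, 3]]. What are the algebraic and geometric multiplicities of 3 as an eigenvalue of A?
algebraic multiplicity 4, geometric multiplicity 2

The characteristic polynomial is (x - 3)^4, so the factor x - 3 appears with exponent 4: the algebraic multiplicity is 4.

rank(A - 3I) = 2, so the eigenspace has dimension 4 - 2 = 2: the geometric multiplicity is 2.

Since 2 < 4, A is not diagonalizable.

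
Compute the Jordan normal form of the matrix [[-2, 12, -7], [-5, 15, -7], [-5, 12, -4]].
J = [[3, 1, 0], [0, 3, 0], [0, 0, 3]]

The characteristic polynomial is det(xI - A) = (x - 3)^3, so the eigenvalues are 3 (algebraic multiplicity 3).

For λ = 3: rank(A - 3I) = 1, rank((A - 3I)^2) = 0. The eigenspace has dimension 3 - 1 = 2, so there are 2 Jordan blocks; the rank sequence gives block sizes [2, 1].

Assembling the blocks gives the Jordan form J above.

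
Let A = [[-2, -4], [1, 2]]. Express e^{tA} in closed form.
e^{tA} = [[1 - 2*t, -4*t], [t, 2*t + 1]]

A has Jordan form J = [[0, 1], [0, 0]] with A = PJP^{-1}, so e^{tA} = P e^{tJ} P^{-1}.

For a Jordan block J_k(λ), e^{tJ_k(λ)} = e^{λt} · (I + tN + t^2 N^2/2! + ... + t^{k-1} N^{k-1}/(k-1)!) where N is the nilpotent superdiagonal part.

Assembling the blocks and conjugating back gives the entries of e^{tA} as shown above.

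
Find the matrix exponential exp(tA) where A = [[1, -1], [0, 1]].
A has Jordan form J = [[1, 1], [0, 1]] with A = PJP^{-1}, so e^{tA} = P e^{tJ} P^{-1}.

For a Jordan block J_k(λ), e^{tJ_k(λ)} = e^{λt} · (I + tN + t^2 N^2/2! + ... + t^{k-1} N^{k-1}/(k-1)!) where N is the nilpotent superdiagonal part.

Assembling the blocks and conjugating back gives the entries of e^{tA} as shown above.

e^{tA} = [[e^{t}, -t*e^{t}], [0, e^{t}]]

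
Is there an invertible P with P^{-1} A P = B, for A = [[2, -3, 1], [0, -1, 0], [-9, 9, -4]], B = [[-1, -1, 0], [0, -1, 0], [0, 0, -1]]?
Two matrices over a field are similar if and only if they have the same invariant factors.

Both A and B have characteristic polynomial (x + 1)^3 and minimal polynomial (x + 1)^2. Computing further, both have invariant factors x + 1, (x + 1)^2. Hence A and B are similar.

Yes.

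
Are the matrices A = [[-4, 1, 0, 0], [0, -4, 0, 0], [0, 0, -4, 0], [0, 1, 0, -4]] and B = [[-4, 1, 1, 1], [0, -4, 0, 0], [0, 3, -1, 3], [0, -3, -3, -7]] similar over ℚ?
Yes.

Two matrices over a field are similar if and only if they have the same invariant factors.

Both A and B have characteristic polynomial (x + 4)^4 and minimal polynomial (x + 4)^2. Computing further, both have invariant factors x + 4, x + 4, (x + 4)^2. Hence A and B are similar.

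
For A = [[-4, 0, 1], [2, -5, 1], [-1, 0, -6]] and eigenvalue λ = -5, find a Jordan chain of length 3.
We seek v_1 ∈ ker((A + 5I)^3) \ ker((A + 5I)^2), then set v_{i+1} = (A + 5I) v_i.

One such chain is v_1 = [[1, -2, 0]]^T, v_2 = [[1, 2, -1]]^T, v_3 = [[0, 1, 0]]^T. Check: (A + 5I) v_3 = [[0, 0, 0]]^T = 0.

v_1 = [[1, -2, 0]]^T, v_2 = [[1, 2, -1]]^T, v_3 = [[0, 1, 0]]^T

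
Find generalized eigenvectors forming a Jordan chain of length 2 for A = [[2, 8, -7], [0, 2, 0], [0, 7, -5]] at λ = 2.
We seek v_1 ∈ ker((A - 2I)^2) \ ker(A - 2I), then set v_{i+1} = (A - 2I) v_i.

One such chain is v_1 = [[1, 1, 1]]^T, v_2 = [[1, 0, 0]]^T. Check: (A - 2I) v_2 = [[0, 0, 0]]^T = 0.

v_1 = [[1, 1, 1]]^T, v_2 = [[1, 0, 0]]^T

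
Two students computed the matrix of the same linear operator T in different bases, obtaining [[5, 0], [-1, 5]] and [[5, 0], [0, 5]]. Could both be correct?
Both have characteristic polynomial (x - 5)^2, but the minimal polynomial of A is (x - 5)^2 while the minimal polynomial of B is x - 5. The minimal polynomial is a similarity invariant, so A and B are not similar.

No.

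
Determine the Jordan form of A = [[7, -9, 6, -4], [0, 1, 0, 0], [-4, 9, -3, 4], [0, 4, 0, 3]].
The characteristic polynomial is det(xI - A) = (x - 3)^2(x - 1)^2, so the eigenvalues are 1 (algebraic multiplicity 2), 3 (algebraic multiplicity 2).

For λ = 1: rank(A - I) = 3, rank((A - I)^2) = 2. The eigenspace has dimension 4 - 3 = 1, so there is 1 Jordan block; the rank sequence gives block sizes [2].

For λ = 3: rank(A - 3I) = 2. The eigenspace has dimension 4 - 2 = 2, so there are 2 Jordan blocks; the rank sequence gives block sizes [1, 1].

Assembling the blocks gives the Jordan form J above.

J = [[1, 1, 0, 0], [0, 1, 0, 0], [0, 0, 3, 0], [0, 0, 0, 3]]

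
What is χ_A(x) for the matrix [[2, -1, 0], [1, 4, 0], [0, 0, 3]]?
χ_A(x) = (x - 3)^3

xI - A = [[x - 2, 1, 0], [-1, x - 4, 0], [0, 0, x - 3]].

Expanding det(xI - A) along the first row:
det(xI - A) = + (x - 2)·det([[x - 4, 0], [0, x - 3]]) - (1)·det([[-1, 0], [0, x - 3]]) + (0)·det([[-1, x - 4], [0, 0]]).

Evaluating gives χ_A(x) = x^3 - 9x^2 + 27x - 27 = (x - 3)^3.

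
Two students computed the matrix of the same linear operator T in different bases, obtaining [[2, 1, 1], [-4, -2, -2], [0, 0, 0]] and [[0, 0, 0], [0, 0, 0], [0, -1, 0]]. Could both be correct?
Yes.

Two matrices over a field are similar if and only if they have the same invariant factors.

Both A and B have characteristic polynomial x^3 and minimal polynomial x^2. Computing further, both have invariant factors x, x^2. Hence A and B are similar.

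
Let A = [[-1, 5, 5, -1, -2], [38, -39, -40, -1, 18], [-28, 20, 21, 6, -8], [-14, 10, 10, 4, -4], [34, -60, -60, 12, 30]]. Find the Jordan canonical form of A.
J = [[1, 1, 0, 0, 0], [0, 1, 0, 0, 0], [0, 0, 1, 0, 0], [0, 0, 0, 6, 0], [0, 0, 0, 0, 6]]

The characteristic polynomial is det(xI - A) = (x - 6)^2(x - 1)^3, so the eigenvalues are 1 (algebraic multiplicity 3), 6 (algebraic multiplicity 2).

For λ = 1: rank(A - I) = 3, rank((A - I)^2) = 2. The eigenspace has dimension 5 - 3 = 2, so there are 2 Jordan blocks; the rank sequence gives block sizes [2, 1].

For λ = 6: rank(A - 6I) = 3. The eigenspace has dimension 5 - 3 = 2, so there are 2 Jordan blocks; the rank sequence gives block sizes [1, 1].

Assembling the blocks gives the Jordan form J above.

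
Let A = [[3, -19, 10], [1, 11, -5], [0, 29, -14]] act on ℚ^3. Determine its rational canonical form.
R = [[0, 0, -3], [1, 0, -1], [0, 1, 0]]

The invariant factors of A (the non-unit diagonal entries of the Smith normal form of xI - A over ℚ[x]) are x^3 + x + 3, each dividing the next. The characteristic polynomial is their product, x^3 + x + 3.

The rational canonical form is the block-diagonal matrix of companion matrices C(f_i):
R = [[0, 0, -3], [1, 0, -1], [0, 1, 0]].

Note the characteristic polynomial does not split into linear factors over ℚ, so A has no Jordan form over ℚ; the rational canonical form exists over any field.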